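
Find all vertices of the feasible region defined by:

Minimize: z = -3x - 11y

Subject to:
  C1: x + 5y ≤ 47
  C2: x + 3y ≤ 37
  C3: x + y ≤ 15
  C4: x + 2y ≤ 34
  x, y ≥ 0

(0, 0), (15, 0), (7, 8), (0, 9.4)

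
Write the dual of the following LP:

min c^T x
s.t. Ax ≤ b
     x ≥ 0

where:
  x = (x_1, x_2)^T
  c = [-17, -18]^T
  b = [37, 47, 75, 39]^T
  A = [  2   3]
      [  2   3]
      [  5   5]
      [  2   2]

Primal min cᵀx s.t. Ax ≤ b, x ≥ 0  →  Dual max −bᵀy s.t. Aᵀy ≥ −c, y ≥ 0.

Maximize: z = -37y1 - 47y2 - 75y3 - 39y4

Subject to:
  2y1 + 2y2 + 5y3 + 2y4 ≥ 17
  3y1 + 3y2 + 5y3 + 2y4 ≥ 18
  y1, y2, y3, y4 ≥ 0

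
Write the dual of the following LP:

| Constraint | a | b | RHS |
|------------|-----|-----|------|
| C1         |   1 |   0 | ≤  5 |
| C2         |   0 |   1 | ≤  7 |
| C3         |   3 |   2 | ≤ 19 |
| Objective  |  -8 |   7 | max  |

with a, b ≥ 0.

Primal max cᵀx s.t. Ax ≤ b, x ≥ 0  →  Dual min bᵀy s.t. Aᵀy ≥ c, y ≥ 0.

Minimize: z = 5y1 + 7y2 + 19y3

Subject to:
  y1 + 3y3 ≥ -8
  y2 + 2y3 ≥ 7
  y1, y2, y3 ≥ 0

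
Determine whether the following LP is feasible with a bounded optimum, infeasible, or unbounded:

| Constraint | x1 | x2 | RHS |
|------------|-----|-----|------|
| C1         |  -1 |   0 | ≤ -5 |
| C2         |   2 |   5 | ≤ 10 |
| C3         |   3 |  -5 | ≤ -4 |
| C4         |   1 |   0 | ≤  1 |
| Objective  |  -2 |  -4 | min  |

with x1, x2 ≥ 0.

Infeasible (no feasible solution exists)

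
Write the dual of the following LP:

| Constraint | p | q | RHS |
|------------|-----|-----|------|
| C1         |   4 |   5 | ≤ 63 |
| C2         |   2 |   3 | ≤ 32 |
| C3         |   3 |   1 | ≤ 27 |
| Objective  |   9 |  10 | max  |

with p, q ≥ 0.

Primal max cᵀx s.t. Ax ≤ b, x ≥ 0  →  Dual min bᵀy s.t. Aᵀy ≥ c, y ≥ 0.

Minimize: z = 63y1 + 32y2 + 27y3

Subject to:
  4y1 + 2y2 + 3y3 ≥ 9
  5y1 + 3y2 + y3 ≥ 10
  y1, y2, y3 ≥ 0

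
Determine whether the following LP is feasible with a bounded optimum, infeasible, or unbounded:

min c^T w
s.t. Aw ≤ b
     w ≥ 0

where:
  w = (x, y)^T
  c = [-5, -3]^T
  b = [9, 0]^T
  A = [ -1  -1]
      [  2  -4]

Unbounded (objective can decrease without bound)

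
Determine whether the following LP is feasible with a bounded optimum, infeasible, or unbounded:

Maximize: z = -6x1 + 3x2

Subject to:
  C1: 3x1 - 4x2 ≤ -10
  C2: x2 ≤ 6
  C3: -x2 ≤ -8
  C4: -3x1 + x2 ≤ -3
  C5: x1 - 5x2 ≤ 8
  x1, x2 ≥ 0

Infeasible (no feasible solution exists)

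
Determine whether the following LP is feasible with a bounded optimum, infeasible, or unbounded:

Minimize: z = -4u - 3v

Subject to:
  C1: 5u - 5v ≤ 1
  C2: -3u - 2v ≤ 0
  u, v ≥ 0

Unbounded (objective can decrease without bound)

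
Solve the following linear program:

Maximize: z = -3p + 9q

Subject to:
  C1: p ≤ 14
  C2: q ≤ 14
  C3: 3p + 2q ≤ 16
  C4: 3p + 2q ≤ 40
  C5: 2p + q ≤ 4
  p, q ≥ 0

Evaluate the objective at each vertex of the feasible region:
  z(0, 0) = 0
  z(2, 0) = -6
  z(0, 4) = 36  ←
The maximum is at p = 0, q = 4.

p = 0, q = 4, z = 36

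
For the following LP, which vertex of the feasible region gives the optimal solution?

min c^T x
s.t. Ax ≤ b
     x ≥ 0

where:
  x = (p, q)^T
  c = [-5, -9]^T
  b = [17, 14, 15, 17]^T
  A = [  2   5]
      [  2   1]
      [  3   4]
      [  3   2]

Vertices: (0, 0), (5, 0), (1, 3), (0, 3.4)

Evaluate the objective at each vertex of the feasible region:
  z(0, 0) = 0
  z(5, 0) = -25
  z(1, 3) = -32  ←
  z(0, 3.4) = -30.6
The minimum is at p = 1, q = 3.

(1, 3)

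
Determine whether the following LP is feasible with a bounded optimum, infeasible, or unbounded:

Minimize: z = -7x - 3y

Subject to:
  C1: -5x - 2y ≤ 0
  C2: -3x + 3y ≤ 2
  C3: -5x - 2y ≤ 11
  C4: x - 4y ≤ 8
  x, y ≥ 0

Unbounded (objective can decrease without bound)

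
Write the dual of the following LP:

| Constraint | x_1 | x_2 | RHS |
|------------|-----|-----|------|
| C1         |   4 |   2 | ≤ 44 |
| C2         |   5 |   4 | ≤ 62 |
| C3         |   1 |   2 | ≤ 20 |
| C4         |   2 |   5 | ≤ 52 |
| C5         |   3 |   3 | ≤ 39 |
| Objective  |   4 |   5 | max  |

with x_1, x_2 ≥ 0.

Primal max cᵀx s.t. Ax ≤ b, x ≥ 0  →  Dual min bᵀy s.t. Aᵀy ≥ c, y ≥ 0.

Minimize: z = 44y1 + 62y2 + 20y3 + 52y4 + 39y5

Subject to:
  4y1 + 5y2 + y3 + 2y4 + 3y5 ≥ 4
  2y1 + 4y2 + 2y3 + 5y4 + 3y5 ≥ 5
  y1, y2, y3, y4, y5 ≥ 0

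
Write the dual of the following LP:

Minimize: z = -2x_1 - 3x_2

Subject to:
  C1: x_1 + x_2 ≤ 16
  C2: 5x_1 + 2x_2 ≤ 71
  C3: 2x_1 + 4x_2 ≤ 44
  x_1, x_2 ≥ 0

Primal min cᵀx s.t. Ax ≤ b, x ≥ 0  →  Dual max −bᵀy s.t. Aᵀy ≥ −c, y ≥ 0.

Maximize: z = -16y1 - 71y2 - 44y3

Subject to:
  y1 + 5y2 + 2y3 ≥ 2
  y1 + 2y2 + 4y3 ≥ 3
  y1, y2, y3 ≥ 0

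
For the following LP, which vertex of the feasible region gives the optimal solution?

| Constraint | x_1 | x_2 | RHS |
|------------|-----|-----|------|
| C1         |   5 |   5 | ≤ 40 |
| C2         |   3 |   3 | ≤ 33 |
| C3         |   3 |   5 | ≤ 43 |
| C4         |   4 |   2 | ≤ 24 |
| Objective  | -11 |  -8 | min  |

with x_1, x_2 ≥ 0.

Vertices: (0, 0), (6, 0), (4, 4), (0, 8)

Evaluate the objective at each vertex of the feasible region:
  z(0, 0) = 0
  z(6, 0) = -66
  z(4, 4) = -76  ←
  z(0, 8) = -64
The minimum is at x_1 = 4, x_2 = 4.

(4, 4)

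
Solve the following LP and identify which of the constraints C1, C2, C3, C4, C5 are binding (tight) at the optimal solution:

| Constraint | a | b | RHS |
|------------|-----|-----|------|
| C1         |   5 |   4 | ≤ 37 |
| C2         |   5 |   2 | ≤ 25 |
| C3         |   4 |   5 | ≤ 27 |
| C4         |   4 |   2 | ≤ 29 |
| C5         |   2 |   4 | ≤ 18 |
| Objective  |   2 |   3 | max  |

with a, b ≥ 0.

At a = 3, b = 3, compute slack b - a·x for each constraint:
  C1: 37 − 27 = 10  (slack)
  C2: 25 − 21 = 4  (slack)
  C3: 27 − 27 = 0  (binding)
  C4: 29 − 18 = 11  (slack)
  C5: 18 − 18 = 0  (binding)

Optimal: a = 3, b = 3
Binding: C3, C5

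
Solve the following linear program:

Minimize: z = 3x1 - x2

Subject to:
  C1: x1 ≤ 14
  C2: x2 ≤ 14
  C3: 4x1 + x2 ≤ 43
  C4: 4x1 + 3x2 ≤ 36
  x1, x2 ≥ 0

Evaluate the objective at each vertex of the feasible region:
  z(0, 0) = 0
  z(9, 0) = 27
  z(0, 12) = -12  ←
The minimum is at x1 = 0, x2 = 12.

x1 = 0, x2 = 12, z = -12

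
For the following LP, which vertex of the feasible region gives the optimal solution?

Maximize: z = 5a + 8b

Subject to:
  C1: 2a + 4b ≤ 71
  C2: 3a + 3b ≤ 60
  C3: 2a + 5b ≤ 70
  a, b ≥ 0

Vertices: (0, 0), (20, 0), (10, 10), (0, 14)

Evaluate the objective at each vertex of the feasible region:
  z(0, 0) = 0
  z(20, 0) = 100
  z(10, 10) = 130  ←
  z(0, 14) = 112
The maximum is at a = 10, b = 10.

(10, 10)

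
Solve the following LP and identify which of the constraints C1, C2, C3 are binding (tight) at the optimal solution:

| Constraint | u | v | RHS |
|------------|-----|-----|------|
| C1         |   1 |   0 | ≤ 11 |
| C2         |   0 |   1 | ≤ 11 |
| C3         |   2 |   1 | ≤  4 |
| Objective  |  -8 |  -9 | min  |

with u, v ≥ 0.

At u = 0, v = 4, compute slack b - a·x for each constraint:
  C1: 11 − 0 = 11  (slack)
  C2: 11 − 4 = 7  (slack)
  C3: 4 − 4 = 0  (binding)

Optimal: u = 0, v = 4
Binding: C3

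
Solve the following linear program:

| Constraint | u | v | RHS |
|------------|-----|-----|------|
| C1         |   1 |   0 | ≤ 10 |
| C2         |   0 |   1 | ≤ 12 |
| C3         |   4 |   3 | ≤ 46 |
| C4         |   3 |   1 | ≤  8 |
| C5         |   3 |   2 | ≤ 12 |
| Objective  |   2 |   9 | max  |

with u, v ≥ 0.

Evaluate the objective at each vertex of the feasible region:
  z(0, 0) = 0
  z(2.667, 0) = 5.333
  z(1.333, 4) = 38.67
  z(0, 6) = 54  ←
The maximum is at u = 0, v = 6.

u = 0, v = 6, z = 54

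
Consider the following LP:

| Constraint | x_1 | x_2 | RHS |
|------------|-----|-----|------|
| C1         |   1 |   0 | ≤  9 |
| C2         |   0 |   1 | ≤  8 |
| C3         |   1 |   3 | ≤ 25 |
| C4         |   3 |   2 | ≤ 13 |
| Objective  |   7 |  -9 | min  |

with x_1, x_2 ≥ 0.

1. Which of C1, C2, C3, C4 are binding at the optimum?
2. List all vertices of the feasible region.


1. C4
2. (0, 0), (4.333, 0), (0, 6.5)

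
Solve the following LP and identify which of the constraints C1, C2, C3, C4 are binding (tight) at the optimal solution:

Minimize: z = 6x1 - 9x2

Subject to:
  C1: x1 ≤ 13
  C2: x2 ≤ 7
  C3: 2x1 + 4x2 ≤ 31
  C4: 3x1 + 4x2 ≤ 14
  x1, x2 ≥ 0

At x1 = 0, x2 = 3.5, compute slack b - a·x for each constraint:
  C1: 13 − 0 = 13  (slack)
  C2: 7 − 3.5 = 3.5  (slack)
  C3: 31 − 14 = 17  (slack)
  C4: 14 − 14 = 0  (binding)

Optimal: x1 = 0, x2 = 3.5
Binding: C4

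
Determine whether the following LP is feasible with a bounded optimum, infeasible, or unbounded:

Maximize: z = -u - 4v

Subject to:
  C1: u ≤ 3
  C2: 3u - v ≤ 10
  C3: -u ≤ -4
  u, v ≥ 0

Infeasible (no feasible solution exists)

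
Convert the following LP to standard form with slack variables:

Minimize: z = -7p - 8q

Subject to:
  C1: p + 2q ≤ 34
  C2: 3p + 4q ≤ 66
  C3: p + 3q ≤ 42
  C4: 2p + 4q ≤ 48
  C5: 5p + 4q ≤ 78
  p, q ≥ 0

min z = -7p - 8q

s.t.
  p + 2q + s1 = 34
  3p + 4q + s2 = 66
  p + 3q + s3 = 42
  2p + 4q + s4 = 48
  5p + 4q + s5 = 78
  p, q, s1, s2, s3, s4, s5 ≥ 0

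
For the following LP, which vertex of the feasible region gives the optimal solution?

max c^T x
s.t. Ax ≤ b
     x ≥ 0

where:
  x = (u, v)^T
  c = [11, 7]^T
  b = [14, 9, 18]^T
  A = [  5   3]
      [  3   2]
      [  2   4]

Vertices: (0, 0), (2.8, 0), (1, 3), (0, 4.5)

Evaluate the objective at each vertex of the feasible region:
  z(0, 0) = 0
  z(2.8, 0) = 30.8
  z(1, 3) = 32  ←
  z(0, 4.5) = 31.5
The maximum is at u = 1, v = 3.

(1, 3)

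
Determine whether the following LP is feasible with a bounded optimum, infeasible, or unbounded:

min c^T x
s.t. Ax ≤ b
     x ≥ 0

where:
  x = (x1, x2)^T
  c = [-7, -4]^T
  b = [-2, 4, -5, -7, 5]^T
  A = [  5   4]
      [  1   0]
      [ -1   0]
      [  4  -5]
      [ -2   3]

Infeasible (no feasible solution exists)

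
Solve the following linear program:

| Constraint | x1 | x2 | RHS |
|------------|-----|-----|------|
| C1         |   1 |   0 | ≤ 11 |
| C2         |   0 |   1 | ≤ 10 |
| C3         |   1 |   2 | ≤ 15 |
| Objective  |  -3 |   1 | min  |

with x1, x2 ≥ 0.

Evaluate the objective at each vertex of the feasible region:
  z(0, 0) = 0
  z(11, 0) = -33  ←
  z(11, 2) = -31
  z(0, 7.5) = 7.5
The minimum is at x1 = 11, x2 = 0.

x1 = 11, x2 = 0, z = -33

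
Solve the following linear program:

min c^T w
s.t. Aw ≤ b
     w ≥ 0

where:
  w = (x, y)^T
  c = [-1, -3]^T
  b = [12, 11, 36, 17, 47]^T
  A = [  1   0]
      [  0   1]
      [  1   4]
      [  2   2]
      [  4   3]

Evaluate the objective at each vertex of the feasible region:
  z(0, 0) = 0
  z(8.5, 0) = -8.5
  z(0, 8.5) = -25.5  ←
The minimum is at x = 0, y = 8.5.

x = 0, y = 8.5, z = -25.5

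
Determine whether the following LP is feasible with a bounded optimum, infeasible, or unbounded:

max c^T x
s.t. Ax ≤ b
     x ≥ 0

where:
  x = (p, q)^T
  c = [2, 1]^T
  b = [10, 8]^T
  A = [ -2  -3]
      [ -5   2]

Unbounded (objective can increase without bound)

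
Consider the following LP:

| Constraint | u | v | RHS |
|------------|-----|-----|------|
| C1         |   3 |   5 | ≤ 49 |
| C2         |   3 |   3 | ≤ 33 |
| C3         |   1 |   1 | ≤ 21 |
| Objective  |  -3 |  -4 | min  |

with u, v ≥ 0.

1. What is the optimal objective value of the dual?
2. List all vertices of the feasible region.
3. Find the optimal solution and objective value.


1. -41
2. (0, 0), (11, 0), (3, 8), (0, 9.8)
3. u = 3, v = 8, z = -41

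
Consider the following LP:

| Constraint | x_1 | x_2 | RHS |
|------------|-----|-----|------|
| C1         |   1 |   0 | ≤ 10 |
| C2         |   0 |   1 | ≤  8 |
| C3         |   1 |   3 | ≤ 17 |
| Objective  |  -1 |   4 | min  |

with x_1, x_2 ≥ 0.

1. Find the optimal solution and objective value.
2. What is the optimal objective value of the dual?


1. x_1 = 10, x_2 = 0, z = -10
2. -10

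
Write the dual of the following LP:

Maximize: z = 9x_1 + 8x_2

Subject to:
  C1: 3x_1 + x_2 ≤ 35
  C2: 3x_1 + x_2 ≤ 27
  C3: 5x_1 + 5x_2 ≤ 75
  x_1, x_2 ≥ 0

Primal max cᵀx s.t. Ax ≤ b, x ≥ 0  →  Dual min bᵀy s.t. Aᵀy ≥ c, y ≥ 0.

Minimize: z = 35y1 + 27y2 + 75y3

Subject to:
  3y1 + 3y2 + 5y3 ≥ 9
  y1 + y2 + 5y3 ≥ 8
  y1, y2, y3 ≥ 0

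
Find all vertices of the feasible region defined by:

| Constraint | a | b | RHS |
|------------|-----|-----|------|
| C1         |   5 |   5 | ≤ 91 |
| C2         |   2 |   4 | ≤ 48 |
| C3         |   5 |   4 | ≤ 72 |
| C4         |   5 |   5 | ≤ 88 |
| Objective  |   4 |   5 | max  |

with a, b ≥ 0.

(0, 0), (14.4, 0), (8, 8), (0, 12)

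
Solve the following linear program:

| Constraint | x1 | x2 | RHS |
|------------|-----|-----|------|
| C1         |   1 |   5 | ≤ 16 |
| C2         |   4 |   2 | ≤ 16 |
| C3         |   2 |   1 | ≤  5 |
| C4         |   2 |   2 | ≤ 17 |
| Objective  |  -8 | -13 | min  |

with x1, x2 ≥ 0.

Evaluate the objective at each vertex of the feasible region:
  z(0, 0) = 0
  z(2.5, 0) = -20
  z(1, 3) = -47  ←
  z(0, 3.2) = -41.6
The minimum is at x1 = 1, x2 = 3.

x1 = 1, x2 = 3, z = -47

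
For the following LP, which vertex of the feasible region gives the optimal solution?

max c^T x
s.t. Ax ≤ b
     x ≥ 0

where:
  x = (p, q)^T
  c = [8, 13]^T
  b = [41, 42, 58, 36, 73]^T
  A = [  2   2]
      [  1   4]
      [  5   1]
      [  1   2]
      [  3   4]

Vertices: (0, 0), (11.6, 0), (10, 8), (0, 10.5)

Evaluate the objective at each vertex of the feasible region:
  z(0, 0) = 0
  z(11.6, 0) = 92.8
  z(10, 8) = 184  ←
  z(0, 10.5) = 136.5
The maximum is at p = 10, q = 8.

(10, 8)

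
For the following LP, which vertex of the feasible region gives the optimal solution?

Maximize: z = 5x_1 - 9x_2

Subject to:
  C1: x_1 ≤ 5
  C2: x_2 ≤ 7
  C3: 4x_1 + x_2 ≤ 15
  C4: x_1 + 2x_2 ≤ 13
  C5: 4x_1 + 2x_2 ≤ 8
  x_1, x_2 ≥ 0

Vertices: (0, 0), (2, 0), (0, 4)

Evaluate the objective at each vertex of the feasible region:
  z(0, 0) = 0
  z(2, 0) = 10  ←
  z(0, 4) = -36
The maximum is at x_1 = 2, x_2 = 0.

(2, 0)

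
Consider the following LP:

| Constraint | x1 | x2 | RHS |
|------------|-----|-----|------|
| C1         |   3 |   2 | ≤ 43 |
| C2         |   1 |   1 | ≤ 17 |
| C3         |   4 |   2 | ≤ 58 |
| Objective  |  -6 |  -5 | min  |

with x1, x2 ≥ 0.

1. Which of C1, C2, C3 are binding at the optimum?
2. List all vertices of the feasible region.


1. C1, C2
2. (0, 0), (14.33, 0), (9, 8), (0, 17)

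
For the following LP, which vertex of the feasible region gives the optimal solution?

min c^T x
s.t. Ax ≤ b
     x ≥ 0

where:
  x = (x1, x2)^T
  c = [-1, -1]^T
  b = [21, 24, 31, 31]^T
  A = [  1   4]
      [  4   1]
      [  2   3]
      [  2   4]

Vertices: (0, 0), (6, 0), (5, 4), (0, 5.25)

Evaluate the objective at each vertex of the feasible region:
  z(0, 0) = 0
  z(6, 0) = -6
  z(5, 4) = -9  ←
  z(0, 5.25) = -5.25
The minimum is at x1 = 5, x2 = 4.

(5, 4)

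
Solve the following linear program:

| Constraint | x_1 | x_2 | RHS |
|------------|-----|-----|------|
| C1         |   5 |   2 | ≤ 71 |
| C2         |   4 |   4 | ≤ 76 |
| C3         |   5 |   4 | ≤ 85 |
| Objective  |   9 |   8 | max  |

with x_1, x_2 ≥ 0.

Evaluate the objective at each vertex of the feasible region:
  z(0, 0) = 0
  z(14.2, 0) = 127.8
  z(11.4, 7) = 158.6
  z(9, 10) = 161  ←
  z(0, 19) = 152
The maximum is at x_1 = 9, x_2 = 10.

x_1 = 9, x_2 = 10, z = 161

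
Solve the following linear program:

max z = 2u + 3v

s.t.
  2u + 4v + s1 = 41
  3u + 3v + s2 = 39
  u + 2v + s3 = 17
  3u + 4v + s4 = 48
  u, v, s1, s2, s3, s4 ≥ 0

Evaluate the objective at each vertex of the feasible region:
  z(0, 0) = 0
  z(13, 0) = 26
  z(9, 4) = 30  ←
  z(0, 8.5) = 25.5
The maximum is at u = 9, v = 4.

u = 9, v = 4, z = 30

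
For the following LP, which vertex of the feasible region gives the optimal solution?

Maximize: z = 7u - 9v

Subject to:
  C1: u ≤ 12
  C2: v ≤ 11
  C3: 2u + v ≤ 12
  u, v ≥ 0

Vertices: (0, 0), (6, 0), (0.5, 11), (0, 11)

Evaluate the objective at each vertex of the feasible region:
  z(0, 0) = 0
  z(6, 0) = 42  ←
  z(0.5, 11) = -95.5
  z(0, 11) = -99
The maximum is at u = 6, v = 0.

(6, 0)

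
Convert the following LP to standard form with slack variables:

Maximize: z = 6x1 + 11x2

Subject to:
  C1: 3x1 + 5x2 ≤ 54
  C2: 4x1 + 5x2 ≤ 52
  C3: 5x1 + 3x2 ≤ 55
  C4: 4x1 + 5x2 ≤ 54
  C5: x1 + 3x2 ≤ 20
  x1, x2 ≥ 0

max z = 6x1 + 11x2

s.t.
  3x1 + 5x2 + s1 = 54
  4x1 + 5x2 + s2 = 52
  5x1 + 3x2 + s3 = 55
  4x1 + 5x2 + s4 = 54
  x1 + 3x2 + s5 = 20
  x1, x2, s1, s2, s3, s4, s5 ≥ 0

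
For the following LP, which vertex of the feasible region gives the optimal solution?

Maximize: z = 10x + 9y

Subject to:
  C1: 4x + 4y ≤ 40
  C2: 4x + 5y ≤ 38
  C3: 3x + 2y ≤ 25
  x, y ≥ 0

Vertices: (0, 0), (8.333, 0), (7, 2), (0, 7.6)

Evaluate the objective at each vertex of the feasible region:
  z(0, 0) = 0
  z(8.333, 0) = 83.33
  z(7, 2) = 88  ←
  z(0, 7.6) = 68.4
The maximum is at x = 7, y = 2.

(7, 2)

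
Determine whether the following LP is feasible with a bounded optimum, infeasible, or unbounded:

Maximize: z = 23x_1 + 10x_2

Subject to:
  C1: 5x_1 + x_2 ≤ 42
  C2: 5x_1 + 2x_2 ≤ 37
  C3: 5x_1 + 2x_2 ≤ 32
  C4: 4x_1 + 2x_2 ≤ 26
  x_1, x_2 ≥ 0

Feasible with a bounded optimal solution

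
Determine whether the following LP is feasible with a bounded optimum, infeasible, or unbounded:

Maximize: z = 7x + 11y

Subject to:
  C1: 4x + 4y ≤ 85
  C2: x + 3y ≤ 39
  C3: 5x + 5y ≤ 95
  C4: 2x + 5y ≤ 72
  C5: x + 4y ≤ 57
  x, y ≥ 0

Feasible with a bounded optimal solution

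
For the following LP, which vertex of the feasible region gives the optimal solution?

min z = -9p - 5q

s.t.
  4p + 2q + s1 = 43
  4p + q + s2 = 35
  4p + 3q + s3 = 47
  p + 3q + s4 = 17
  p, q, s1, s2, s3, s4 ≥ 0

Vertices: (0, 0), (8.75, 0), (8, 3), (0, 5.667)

Evaluate the objective at each vertex of the feasible region:
  z(0, 0) = 0
  z(8.75, 0) = -78.75
  z(8, 3) = -87  ←
  z(0, 5.667) = -28.33
The minimum is at p = 8, q = 3.

(8, 3)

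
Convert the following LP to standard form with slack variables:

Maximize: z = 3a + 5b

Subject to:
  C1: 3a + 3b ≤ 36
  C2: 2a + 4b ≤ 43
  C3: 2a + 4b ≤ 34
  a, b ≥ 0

max z = 3a + 5b

s.t.
  3a + 3b + s1 = 36
  2a + 4b + s2 = 43
  2a + 4b + s3 = 34
  a, b, s1, s2, s3 ≥ 0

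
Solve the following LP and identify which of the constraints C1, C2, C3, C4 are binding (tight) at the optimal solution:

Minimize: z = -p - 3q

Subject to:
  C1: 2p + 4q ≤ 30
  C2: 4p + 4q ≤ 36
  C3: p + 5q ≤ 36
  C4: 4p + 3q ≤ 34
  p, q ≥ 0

At p = 1, q = 7, compute slack b - a·x for each constraint:
  C1: 30 − 30 = 0  (binding)
  C2: 36 − 32 = 4  (slack)
  C3: 36 − 36 = 0  (binding)
  C4: 34 − 25 = 9  (slack)

Optimal: p = 1, q = 7
Binding: C1, C3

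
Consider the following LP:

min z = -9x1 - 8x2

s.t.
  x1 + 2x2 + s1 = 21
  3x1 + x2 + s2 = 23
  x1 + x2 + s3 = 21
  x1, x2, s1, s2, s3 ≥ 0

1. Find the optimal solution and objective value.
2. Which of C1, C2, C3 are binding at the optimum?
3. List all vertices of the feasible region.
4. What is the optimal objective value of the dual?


1. x1 = 5, x2 = 8, z = -109
2. C1, C2
3. (0, 0), (7.667, 0), (5, 8), (0, 10.5)
4. -109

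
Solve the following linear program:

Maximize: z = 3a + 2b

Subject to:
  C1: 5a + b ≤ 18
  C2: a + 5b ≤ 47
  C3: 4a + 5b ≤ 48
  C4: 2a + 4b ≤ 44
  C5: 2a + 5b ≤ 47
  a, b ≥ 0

Evaluate the objective at each vertex of the feasible region:
  z(0, 0) = 0
  z(3.6, 0) = 10.8
  z(2, 8) = 22  ←
  z(0.5, 9.2) = 19.9
  z(0, 9.4) = 18.8
The maximum is at a = 2, b = 8.

a = 2, b = 8, z = 22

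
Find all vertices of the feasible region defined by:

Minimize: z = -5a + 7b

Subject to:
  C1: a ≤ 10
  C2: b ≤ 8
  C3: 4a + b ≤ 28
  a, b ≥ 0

(0, 0), (7, 0), (5, 8), (0, 8)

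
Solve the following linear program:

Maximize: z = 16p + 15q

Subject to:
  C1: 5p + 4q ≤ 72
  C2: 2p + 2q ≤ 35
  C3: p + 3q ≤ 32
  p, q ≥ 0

Evaluate the objective at each vertex of the feasible region:
  z(0, 0) = 0
  z(14.4, 0) = 230.4
  z(8, 8) = 248  ←
  z(0, 10.67) = 160
The maximum is at p = 8, q = 8.

p = 8, q = 8, z = 248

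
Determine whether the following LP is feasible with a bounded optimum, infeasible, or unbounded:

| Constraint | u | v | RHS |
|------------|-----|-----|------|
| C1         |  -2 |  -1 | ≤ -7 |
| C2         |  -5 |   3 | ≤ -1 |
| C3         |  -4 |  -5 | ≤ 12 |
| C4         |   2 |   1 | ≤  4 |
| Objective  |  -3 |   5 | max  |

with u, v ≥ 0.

Infeasible (no feasible solution exists)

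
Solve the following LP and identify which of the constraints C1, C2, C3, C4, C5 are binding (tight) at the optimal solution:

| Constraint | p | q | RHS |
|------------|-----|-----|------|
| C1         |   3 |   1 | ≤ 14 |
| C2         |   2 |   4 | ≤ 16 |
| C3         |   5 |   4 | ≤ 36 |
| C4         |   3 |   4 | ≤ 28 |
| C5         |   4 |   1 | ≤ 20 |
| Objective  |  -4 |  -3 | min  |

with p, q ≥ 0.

At p = 4, q = 2, compute slack b - a·x for each constraint:
  C1: 14 − 14 = 0  (binding)
  C2: 16 − 16 = 0  (binding)
  C3: 36 − 28 = 8  (slack)
  C4: 28 − 20 = 8  (slack)
  C5: 20 − 18 = 2  (slack)

Optimal: p = 4, q = 2
Binding: C1, C2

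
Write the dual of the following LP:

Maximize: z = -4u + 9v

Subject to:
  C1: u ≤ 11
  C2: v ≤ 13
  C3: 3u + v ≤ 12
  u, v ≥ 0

Primal max cᵀx s.t. Ax ≤ b, x ≥ 0  →  Dual min bᵀy s.t. Aᵀy ≥ c, y ≥ 0.

Minimize: z = 11y1 + 13y2 + 12y3

Subject to:
  y1 + 3y3 ≥ -4
  y2 + y3 ≥ 9
  y1, y2, y3 ≥ 0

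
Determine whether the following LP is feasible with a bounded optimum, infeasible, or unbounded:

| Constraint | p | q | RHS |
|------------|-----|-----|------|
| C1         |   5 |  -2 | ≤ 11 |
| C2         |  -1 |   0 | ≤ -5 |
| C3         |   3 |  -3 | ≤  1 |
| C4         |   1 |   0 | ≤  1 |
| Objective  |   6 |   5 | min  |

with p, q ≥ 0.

Infeasible (no feasible solution exists)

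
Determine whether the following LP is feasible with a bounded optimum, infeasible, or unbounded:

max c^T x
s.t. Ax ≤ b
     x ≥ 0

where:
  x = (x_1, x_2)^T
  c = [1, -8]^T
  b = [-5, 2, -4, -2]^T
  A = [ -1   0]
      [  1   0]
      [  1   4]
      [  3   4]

Infeasible (no feasible solution exists)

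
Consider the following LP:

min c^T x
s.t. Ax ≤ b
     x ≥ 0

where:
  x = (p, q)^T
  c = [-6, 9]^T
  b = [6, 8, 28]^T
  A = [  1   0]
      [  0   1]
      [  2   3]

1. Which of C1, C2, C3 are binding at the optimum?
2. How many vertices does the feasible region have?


1. C1
2. 5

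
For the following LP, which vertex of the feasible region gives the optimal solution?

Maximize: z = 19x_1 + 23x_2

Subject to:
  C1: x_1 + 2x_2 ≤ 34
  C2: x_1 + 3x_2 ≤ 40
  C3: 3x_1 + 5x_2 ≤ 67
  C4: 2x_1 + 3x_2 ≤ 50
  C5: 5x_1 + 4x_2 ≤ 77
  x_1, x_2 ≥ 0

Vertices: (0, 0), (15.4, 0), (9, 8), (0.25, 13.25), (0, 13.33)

Evaluate the objective at each vertex of the feasible region:
  z(0, 0) = 0
  z(15.4, 0) = 292.6
  z(9, 8) = 355  ←
  z(0.25, 13.25) = 309.5
  z(0, 13.33) = 306.7
The maximum is at x_1 = 9, x_2 = 8.

(9, 8)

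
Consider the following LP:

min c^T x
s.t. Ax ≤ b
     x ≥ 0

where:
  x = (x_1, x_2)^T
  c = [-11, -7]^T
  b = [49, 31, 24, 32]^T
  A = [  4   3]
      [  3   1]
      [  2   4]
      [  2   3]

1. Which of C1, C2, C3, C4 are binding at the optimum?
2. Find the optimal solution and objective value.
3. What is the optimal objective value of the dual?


1. C2, C3
2. x_1 = 10, x_2 = 1, z = -117
3. -117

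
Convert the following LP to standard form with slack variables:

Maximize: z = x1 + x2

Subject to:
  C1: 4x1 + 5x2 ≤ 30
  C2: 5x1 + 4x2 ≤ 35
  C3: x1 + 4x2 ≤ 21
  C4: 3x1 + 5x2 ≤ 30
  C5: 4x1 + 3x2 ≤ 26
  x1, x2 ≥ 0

max z = x1 + x2

s.t.
  4x1 + 5x2 + s1 = 30
  5x1 + 4x2 + s2 = 35
  x1 + 4x2 + s3 = 21
  3x1 + 5x2 + s4 = 30
  4x1 + 3x2 + s5 = 26
  x1, x2, s1, s2, s3, s4, s5 ≥ 0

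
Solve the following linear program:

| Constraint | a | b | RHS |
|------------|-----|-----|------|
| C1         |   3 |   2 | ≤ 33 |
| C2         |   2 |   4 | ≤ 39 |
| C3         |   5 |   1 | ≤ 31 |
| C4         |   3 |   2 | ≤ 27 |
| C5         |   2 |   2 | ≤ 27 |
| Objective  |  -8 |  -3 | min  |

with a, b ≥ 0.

Evaluate the objective at each vertex of the feasible region:
  z(0, 0) = 0
  z(6.2, 0) = -49.6
  z(5, 6) = -58  ←
  z(3.75, 7.875) = -53.62
  z(0, 9.75) = -29.25
The minimum is at a = 5, b = 6.

a = 5, b = 6, z = -58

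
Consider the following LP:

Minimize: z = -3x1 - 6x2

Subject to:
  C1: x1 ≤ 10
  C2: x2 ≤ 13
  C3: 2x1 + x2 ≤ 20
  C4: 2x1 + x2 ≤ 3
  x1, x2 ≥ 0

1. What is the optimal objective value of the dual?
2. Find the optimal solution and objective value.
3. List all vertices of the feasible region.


1. -18
2. x1 = 0, x2 = 3, z = -18
3. (0, 0), (1.5, 0), (0, 3)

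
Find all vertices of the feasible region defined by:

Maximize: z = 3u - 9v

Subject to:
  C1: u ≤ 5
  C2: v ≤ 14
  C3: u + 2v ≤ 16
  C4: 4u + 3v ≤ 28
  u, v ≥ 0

(0, 0), (5, 0), (5, 2.667), (1.6, 7.2), (0, 8)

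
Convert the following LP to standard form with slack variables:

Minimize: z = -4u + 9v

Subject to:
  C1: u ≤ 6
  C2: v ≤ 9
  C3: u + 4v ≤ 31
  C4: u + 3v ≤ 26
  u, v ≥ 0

min z = -4u + 9v

s.t.
  u + s1 = 6
  v + s2 = 9
  u + 4v + s3 = 31
  u + 3v + s4 = 26
  u, v, s1, s2, s3, s4 ≥ 0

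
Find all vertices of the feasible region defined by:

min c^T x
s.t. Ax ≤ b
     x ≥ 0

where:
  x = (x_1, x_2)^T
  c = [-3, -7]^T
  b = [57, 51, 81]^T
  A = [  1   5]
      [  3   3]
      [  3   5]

(0, 0), (17, 0), (7, 10), (0, 11.4)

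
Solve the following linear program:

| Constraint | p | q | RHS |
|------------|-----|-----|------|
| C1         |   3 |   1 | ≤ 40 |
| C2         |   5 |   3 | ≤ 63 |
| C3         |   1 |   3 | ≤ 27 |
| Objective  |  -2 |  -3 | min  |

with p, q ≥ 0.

Evaluate the objective at each vertex of the feasible region:
  z(0, 0) = 0
  z(12.6, 0) = -25.2
  z(9, 6) = -36  ←
  z(0, 9) = -27
The minimum is at p = 9, q = 6.

p = 9, q = 6, z = -36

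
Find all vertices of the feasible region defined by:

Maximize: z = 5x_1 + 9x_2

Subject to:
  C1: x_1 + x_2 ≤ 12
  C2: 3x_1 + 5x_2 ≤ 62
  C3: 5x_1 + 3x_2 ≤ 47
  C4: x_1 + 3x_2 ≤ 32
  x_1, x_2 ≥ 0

(0, 0), (9.4, 0), (5.5, 6.5), (2, 10), (0, 10.67)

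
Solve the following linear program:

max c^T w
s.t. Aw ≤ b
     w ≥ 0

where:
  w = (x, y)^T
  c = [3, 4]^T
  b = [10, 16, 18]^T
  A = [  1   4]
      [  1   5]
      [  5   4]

Evaluate the objective at each vertex of the feasible region:
  z(0, 0) = 0
  z(3.6, 0) = 10.8
  z(2, 2) = 14  ←
  z(0, 2.5) = 10
The maximum is at x = 2, y = 2.

x = 2, y = 2, z = 14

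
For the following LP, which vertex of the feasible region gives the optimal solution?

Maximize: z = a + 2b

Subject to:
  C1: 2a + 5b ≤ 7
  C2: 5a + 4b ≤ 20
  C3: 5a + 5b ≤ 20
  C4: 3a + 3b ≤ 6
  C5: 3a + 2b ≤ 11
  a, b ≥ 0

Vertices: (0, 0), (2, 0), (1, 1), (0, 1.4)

Evaluate the objective at each vertex of the feasible region:
  z(0, 0) = 0
  z(2, 0) = 2
  z(1, 1) = 3  ←
  z(0, 1.4) = 2.8
The maximum is at a = 1, b = 1.

(1, 1)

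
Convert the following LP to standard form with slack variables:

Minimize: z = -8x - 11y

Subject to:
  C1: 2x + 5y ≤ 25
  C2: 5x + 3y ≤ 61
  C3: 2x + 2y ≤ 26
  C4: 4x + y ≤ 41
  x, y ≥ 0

min z = -8x - 11y

s.t.
  2x + 5y + s1 = 25
  5x + 3y + s2 = 61
  2x + 2y + s3 = 26
  4x + y + s4 = 41
  x, y, s1, s2, s3, s4 ≥ 0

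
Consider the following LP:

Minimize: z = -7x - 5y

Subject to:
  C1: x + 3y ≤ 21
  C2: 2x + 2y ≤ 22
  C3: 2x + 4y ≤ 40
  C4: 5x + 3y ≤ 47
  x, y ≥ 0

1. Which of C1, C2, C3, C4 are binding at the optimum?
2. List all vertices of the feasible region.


1. C2, C4
2. (0, 0), (9.4, 0), (7, 4), (6, 5), (0, 7)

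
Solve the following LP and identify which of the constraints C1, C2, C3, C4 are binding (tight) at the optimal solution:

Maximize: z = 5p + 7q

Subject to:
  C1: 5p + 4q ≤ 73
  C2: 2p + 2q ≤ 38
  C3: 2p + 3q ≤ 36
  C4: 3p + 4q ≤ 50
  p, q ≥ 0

At p = 6, q = 8, compute slack b - a·x for each constraint:
  C1: 73 − 62 = 11  (slack)
  C2: 38 − 28 = 10  (slack)
  C3: 36 − 36 = 0  (binding)
  C4: 50 − 50 = 0  (binding)

Optimal: p = 6, q = 8
Binding: C3, C4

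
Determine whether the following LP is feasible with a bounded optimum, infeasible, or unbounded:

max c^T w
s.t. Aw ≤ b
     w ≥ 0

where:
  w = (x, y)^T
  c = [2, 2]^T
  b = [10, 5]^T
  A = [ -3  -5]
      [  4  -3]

Unbounded (objective can increase without bound)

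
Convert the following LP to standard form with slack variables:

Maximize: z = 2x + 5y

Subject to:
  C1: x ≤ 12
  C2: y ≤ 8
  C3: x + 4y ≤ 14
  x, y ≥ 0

max z = 2x + 5y

s.t.
  x + s1 = 12
  y + s2 = 8
  x + 4y + s3 = 14
  x, y, s1, s2, s3 ≥ 0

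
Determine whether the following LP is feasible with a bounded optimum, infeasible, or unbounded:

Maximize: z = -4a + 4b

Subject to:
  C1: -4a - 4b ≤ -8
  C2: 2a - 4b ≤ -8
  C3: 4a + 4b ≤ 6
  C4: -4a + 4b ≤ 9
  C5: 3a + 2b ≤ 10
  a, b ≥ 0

Infeasible (no feasible solution exists)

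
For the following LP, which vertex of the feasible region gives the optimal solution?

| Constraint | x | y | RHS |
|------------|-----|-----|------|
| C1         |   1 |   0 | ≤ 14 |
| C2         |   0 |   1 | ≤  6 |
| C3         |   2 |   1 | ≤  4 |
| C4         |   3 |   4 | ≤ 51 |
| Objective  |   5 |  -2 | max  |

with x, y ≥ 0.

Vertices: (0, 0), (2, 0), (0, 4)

Evaluate the objective at each vertex of the feasible region:
  z(0, 0) = 0
  z(2, 0) = 10  ←
  z(0, 4) = -8
The maximum is at x = 2, y = 0.

(2, 0)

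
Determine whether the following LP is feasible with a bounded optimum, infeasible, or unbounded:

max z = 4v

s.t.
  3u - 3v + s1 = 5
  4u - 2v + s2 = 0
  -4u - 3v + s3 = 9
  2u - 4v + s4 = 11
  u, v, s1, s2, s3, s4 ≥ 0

Unbounded (objective can increase without bound)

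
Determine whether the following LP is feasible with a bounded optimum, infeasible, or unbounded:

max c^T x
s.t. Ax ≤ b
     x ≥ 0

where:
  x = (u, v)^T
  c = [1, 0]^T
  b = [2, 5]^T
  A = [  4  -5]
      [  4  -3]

Unbounded (objective can increase without bound)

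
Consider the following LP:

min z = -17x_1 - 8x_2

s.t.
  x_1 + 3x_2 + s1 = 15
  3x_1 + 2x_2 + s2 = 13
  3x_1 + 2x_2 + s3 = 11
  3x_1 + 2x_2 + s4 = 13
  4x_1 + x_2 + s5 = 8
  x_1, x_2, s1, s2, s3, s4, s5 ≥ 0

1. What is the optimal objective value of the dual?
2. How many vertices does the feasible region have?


1. -49
2. 5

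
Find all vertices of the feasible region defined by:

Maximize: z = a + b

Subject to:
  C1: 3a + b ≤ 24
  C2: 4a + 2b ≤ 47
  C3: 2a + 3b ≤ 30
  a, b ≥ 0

(0, 0), (8, 0), (6, 6), (0, 10)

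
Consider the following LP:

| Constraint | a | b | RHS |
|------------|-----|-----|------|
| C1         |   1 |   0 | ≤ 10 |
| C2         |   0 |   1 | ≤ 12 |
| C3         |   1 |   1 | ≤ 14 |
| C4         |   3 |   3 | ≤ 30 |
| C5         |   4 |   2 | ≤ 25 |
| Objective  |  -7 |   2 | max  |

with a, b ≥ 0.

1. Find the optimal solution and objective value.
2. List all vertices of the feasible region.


1. a = 0, b = 10, z = 20
2. (0, 0), (6.25, 0), (2.5, 7.5), (0, 10)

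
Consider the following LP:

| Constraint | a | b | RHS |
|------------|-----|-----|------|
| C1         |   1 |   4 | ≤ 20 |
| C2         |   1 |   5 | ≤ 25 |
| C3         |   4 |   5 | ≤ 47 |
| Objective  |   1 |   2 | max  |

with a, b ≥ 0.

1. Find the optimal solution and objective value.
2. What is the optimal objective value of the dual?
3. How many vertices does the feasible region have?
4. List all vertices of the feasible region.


1. a = 8, b = 3, z = 14
2. 14
3. 4
4. (0, 0), (11.75, 0), (8, 3), (0, 5)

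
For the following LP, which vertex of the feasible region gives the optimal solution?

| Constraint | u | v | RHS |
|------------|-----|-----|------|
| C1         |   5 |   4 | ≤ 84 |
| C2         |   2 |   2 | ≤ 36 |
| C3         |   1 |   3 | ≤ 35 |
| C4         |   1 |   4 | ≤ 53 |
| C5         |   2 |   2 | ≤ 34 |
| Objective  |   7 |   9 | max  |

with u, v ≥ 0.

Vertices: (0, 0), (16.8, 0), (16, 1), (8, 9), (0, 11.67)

Evaluate the objective at each vertex of the feasible region:
  z(0, 0) = 0
  z(16.8, 0) = 117.6
  z(16, 1) = 121
  z(8, 9) = 137  ←
  z(0, 11.67) = 105
The maximum is at u = 8, v = 9.

(8, 9)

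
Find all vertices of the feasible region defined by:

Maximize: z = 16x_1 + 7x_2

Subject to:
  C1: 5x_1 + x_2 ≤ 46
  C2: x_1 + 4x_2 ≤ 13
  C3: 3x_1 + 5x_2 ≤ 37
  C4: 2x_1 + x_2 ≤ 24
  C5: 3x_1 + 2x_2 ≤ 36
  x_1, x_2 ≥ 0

(0, 0), (9.2, 0), (9, 1), (0, 3.25)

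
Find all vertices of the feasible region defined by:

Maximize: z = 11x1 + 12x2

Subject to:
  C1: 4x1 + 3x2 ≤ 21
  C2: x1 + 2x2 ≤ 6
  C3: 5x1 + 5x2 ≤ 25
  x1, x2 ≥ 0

(0, 0), (5, 0), (4, 1), (0, 3)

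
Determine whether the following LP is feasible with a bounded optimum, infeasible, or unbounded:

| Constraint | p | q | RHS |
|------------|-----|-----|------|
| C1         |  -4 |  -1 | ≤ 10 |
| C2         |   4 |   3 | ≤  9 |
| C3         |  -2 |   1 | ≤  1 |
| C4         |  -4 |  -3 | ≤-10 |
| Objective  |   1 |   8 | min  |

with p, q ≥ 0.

Infeasible (no feasible solution exists)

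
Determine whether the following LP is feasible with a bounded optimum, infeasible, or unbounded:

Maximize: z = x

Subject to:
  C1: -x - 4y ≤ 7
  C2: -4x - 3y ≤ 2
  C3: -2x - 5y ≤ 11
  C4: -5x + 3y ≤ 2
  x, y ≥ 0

Unbounded (objective can increase without bound)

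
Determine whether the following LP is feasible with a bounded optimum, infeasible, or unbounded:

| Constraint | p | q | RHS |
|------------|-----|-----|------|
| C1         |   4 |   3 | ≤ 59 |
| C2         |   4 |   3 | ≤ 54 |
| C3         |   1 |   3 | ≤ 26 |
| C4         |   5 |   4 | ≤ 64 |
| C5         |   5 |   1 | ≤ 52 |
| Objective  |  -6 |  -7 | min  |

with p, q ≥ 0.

Feasible with a bounded optimal solution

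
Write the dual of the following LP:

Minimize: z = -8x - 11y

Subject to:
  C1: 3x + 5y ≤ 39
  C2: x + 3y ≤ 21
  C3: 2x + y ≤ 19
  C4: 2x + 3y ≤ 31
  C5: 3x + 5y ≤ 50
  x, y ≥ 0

Primal min cᵀx s.t. Ax ≤ b, x ≥ 0  →  Dual max −bᵀy s.t. Aᵀy ≥ −c, y ≥ 0.

Maximize: z = -39y1 - 21y2 - 19y3 - 31y4 - 50y5

Subject to:
  3y1 + y2 + 2y3 + 2y4 + 3y5 ≥ 8
  5y1 + 3y2 + y3 + 3y4 + 5y5 ≥ 11
  y1, y2, y3, y4, y5 ≥ 0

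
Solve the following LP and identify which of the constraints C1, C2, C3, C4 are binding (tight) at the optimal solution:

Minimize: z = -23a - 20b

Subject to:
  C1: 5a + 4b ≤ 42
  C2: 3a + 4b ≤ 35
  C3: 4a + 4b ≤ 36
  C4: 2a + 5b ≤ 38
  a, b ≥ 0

At a = 6, b = 3, compute slack b - a·x for each constraint:
  C1: 42 − 42 = 0  (binding)
  C2: 35 − 30 = 5  (slack)
  C3: 36 − 36 = 0  (binding)
  C4: 38 − 27 = 11  (slack)

Optimal: a = 6, b = 3
Binding: C1, C3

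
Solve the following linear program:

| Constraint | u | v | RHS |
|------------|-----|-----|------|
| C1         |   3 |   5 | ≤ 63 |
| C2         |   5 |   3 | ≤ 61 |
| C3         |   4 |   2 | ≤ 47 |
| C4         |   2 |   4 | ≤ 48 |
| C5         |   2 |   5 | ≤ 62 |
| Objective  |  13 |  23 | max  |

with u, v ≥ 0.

Evaluate the objective at each vertex of the feasible region:
  z(0, 0) = 0
  z(11.75, 0) = 152.8
  z(9.5, 4.5) = 227
  z(7.25, 8.25) = 284
  z(6, 9) = 285  ←
  z(0, 12) = 276
The maximum is at u = 6, v = 9.

u = 6, v = 9, z = 285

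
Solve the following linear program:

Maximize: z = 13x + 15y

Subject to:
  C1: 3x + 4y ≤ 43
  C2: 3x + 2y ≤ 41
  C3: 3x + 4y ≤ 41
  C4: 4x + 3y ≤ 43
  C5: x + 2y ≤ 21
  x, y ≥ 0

Evaluate the objective at each vertex of the feasible region:
  z(0, 0) = 0
  z(10.75, 0) = 139.8
  z(7, 5) = 166  ←
  z(0, 10.25) = 153.8
The maximum is at x = 7, y = 5.

x = 7, y = 5, z = 166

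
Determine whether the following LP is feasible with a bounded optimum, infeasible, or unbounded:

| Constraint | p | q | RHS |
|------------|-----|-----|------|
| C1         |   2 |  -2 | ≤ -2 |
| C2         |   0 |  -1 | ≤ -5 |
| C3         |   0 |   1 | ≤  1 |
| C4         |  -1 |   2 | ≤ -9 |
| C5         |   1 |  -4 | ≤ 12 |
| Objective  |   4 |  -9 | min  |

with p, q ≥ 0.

Infeasible (no feasible solution exists)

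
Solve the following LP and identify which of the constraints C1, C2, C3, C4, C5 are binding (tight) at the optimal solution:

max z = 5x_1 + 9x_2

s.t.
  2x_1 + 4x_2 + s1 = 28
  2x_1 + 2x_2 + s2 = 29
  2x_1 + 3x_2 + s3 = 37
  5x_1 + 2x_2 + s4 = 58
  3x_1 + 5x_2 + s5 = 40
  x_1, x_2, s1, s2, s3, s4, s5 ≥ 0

At x_1 = 10, x_2 = 2, compute slack b - a·x for each constraint:
  C1: 28 − 28 = 0  (binding)
  C2: 29 − 24 = 5  (slack)
  C3: 37 − 26 = 11  (slack)
  C4: 58 − 54 = 4  (slack)
  C5: 40 − 40 = 0  (binding)

Optimal: x_1 = 10, x_2 = 2
Binding: C1, C5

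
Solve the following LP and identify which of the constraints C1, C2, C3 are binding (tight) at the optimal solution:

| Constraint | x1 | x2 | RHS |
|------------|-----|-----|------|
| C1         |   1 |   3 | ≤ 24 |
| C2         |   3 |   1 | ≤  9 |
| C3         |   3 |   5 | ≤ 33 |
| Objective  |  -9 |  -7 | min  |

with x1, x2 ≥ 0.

At x1 = 1, x2 = 6, compute slack b - a·x for each constraint:
  C1: 24 − 19 = 5  (slack)
  C2: 9 − 9 = 0  (binding)
  C3: 33 − 33 = 0  (binding)

Optimal: x1 = 1, x2 = 6
Binding: C2, C3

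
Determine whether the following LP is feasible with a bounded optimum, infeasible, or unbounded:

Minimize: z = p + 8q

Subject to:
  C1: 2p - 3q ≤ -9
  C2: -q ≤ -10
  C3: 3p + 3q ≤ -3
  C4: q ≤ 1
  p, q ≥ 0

Infeasible (no feasible solution exists)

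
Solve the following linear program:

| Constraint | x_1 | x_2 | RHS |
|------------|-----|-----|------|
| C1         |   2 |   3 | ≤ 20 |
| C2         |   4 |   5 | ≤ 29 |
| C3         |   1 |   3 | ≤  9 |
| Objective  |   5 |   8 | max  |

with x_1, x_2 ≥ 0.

Evaluate the objective at each vertex of the feasible region:
  z(0, 0) = 0
  z(7.25, 0) = 36.25
  z(6, 1) = 38  ←
  z(0, 3) = 24
The maximum is at x_1 = 6, x_2 = 1.

x_1 = 6, x_2 = 1, z = 38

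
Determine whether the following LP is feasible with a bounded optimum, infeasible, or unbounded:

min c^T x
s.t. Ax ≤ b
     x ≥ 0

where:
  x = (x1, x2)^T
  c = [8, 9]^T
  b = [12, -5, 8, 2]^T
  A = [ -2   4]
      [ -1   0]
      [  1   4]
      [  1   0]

Infeasible (no feasible solution exists)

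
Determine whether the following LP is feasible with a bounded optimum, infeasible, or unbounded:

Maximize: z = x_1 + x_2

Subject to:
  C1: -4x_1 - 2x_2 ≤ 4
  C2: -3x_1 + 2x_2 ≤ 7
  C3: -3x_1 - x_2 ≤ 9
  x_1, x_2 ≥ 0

Unbounded (objective can increase without bound)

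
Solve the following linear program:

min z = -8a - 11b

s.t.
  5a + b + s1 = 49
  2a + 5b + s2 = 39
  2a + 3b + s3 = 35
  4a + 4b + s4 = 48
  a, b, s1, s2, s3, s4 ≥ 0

Evaluate the objective at each vertex of the feasible region:
  z(0, 0) = 0
  z(9.8, 0) = -78.4
  z(9.25, 2.75) = -104.2
  z(7, 5) = -111  ←
  z(0, 7.8) = -85.8
The minimum is at a = 7, b = 5.

a = 7, b = 5, z = -111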